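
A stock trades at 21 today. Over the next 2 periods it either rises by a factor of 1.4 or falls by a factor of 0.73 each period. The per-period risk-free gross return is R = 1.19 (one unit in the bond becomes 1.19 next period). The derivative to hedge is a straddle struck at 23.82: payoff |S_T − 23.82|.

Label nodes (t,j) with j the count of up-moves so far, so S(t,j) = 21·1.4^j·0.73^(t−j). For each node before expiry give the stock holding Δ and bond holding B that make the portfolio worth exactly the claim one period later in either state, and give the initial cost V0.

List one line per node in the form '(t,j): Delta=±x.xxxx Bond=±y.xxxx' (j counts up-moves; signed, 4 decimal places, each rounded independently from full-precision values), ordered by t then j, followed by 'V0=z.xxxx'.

(0,0): Delta=0.4221 Bond=-1.4988
(1,0): Delta=-1.0000 Bond=20.0168
(1,1): Delta=0.7606 Bond=-11.7359
V0=7.3647

Since d<R<u, set p* = (R−d)/(u−d) = 0.6866; price each node as the discounted p*-expectation of its children.
Payoff layer (t=2): V(2,0)=12.6291, V(2,1)=2.3580, V(2,2)=17.3400
(1,0): S=15.3300. Δ = (V_up−V_dn)/(S_up−S_dn) = (2.3580−12.6291)/(21.4620−11.1909) = -1.0000. V = [p*·2.3580 + (1−p*)·12.6291]/1.19 = 4.6868. B = V − Δ·S = 20.0168.
(1,1): S=29.4000. Δ = (V_up−V_dn)/(S_up−S_dn) = (17.3400−2.3580)/(41.1600−21.4620) = 0.7606. V = [p*·17.3400 + (1−p*)·2.3580]/1.19 = 10.6253. B = V − Δ·S = -11.7359.
(0,0): S=21.0000. Δ = (V_up−V_dn)/(S_up−S_dn) = (10.6253−4.6868)/(29.4000−15.3300) = 0.4221. V = [p*·10.6253 + (1−p*)·4.6868]/1.19 = 7.3647. B = V − Δ·S = -1.4988.
Self-financing check: at every node Δ·S+B equals the discounted successor values.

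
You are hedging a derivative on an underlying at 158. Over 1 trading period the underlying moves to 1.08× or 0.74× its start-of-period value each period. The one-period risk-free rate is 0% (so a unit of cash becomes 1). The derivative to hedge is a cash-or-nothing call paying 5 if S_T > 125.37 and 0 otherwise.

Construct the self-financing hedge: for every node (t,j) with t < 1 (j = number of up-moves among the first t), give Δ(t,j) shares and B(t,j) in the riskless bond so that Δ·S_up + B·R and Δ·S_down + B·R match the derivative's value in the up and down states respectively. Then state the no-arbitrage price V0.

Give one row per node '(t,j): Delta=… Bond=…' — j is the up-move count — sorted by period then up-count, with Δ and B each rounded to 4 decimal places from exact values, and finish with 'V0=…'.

Under the risk-neutral measure, an up-move has probability p* = (R−d)/(u−d) = 0.7647 and values discount at R = 1.
Payoff layer (t=1): V(1,0)=0.0000, V(1,1)=5.0000
  t=0,j=0: stock 158.0000 → up 170.6400 (V=5.0000), down 116.9200 (V=0.0000). Price 3.8235; hedge Δ=0.0931, bond B=-10.8824.
Self-financing check: at every node Δ·S+B equals the discounted successor values.

(0,0): Delta=0.0931 Bond=-10.8824
V0=3.8235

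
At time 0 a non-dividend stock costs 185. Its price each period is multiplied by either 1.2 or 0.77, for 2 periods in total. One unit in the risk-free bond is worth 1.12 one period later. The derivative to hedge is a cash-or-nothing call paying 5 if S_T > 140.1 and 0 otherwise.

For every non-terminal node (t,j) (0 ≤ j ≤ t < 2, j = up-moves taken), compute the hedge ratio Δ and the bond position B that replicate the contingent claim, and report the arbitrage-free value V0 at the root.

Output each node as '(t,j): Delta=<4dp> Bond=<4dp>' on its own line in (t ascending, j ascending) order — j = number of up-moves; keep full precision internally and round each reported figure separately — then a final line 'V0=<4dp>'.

Under the risk-neutral measure, an up-move has probability p* = (R−d)/(u−d) = 0.8140 and values discount at R = 1.12.
Terminal values V(2,·): V(2,0)=0.0000, V(2,1)=5.0000, V(2,2)=5.0000
(1,0): S=142.4500. Δ = (V_up−V_dn)/(S_up−S_dn) = (5.0000−0.0000)/(170.9400−109.6865) = 0.0816. V = [p*·5.0000 + (1−p*)·0.0000]/1.12 = 3.6337. B = V − Δ·S = -7.9942.
(1,1): S=222.0000. Δ = (V_up−V_dn)/(S_up−S_dn) = (5.0000−5.0000)/(266.4000−170.9400) = 0.0000. V = [p*·5.0000 + (1−p*)·5.0000]/1.12 = 4.4643. B = V − Δ·S = 4.4643.
(0,0): S=185.0000. Δ = (V_up−V_dn)/(S_up−S_dn) = (4.4643−3.6337)/(222.0000−142.4500) = 0.0104. V = [p*·4.4643 + (1−p*)·3.6337]/1.12 = 3.8480. B = V − Δ·S = 1.9165.
Self-financing check: at every node Δ·S+B equals the discounted successor values.

(0,0): Delta=0.0104 Bond=1.9165
(1,0): Delta=0.0816 Bond=-7.9942
(1,1): Delta=0.0000 Bond=4.4643
V0=3.8480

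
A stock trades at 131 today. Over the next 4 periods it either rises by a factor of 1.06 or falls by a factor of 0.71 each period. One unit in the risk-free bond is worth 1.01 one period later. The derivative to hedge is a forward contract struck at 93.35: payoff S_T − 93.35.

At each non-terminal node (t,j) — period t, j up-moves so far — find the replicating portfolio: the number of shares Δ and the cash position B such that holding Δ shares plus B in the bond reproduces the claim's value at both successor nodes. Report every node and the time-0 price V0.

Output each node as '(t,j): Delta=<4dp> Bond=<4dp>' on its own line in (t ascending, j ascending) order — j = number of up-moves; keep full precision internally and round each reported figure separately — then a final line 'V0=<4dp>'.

Risk-neutral probability p* = (R−d)/(u−d) = (1.01−0.71)/(1.06−0.71) = 0.8571.
Terminal payoffs: V(4,0)=-60.0607, V(4,1)=-43.6505, V(4,2)=-19.1507, V(4,3)=17.4264, V(4,4)=72.0345
(3,0): S=46.8863. Δ = (V_up−V_dn)/(S_up−S_dn) = (-43.6505−-60.0607)/(49.6995−33.2893) = 1.0000. V = [p*·-43.6505 + (1−p*)·-60.0607]/1.01 = -45.5394. B = V − Δ·S = -92.4257.
(3,1): S=69.9993. Δ = (V_up−V_dn)/(S_up−S_dn) = (-19.1507−-43.6505)/(74.1993−49.6995) = 1.0000. V = [p*·-19.1507 + (1−p*)·-43.6505]/1.01 = -22.4264. B = V − Δ·S = -92.4257.
(3,2): S=104.5060. Δ = (V_up−V_dn)/(S_up−S_dn) = (17.4264−-19.1507)/(110.7764−74.1993) = 1.0000. V = [p*·17.4264 + (1−p*)·-19.1507]/1.01 = 12.0803. B = V − Δ·S = -92.4257.
(3,3): S=156.0231. Δ = (V_up−V_dn)/(S_up−S_dn) = (72.0345−17.4264)/(165.3845−110.7764) = 1.0000. V = [p*·72.0345 + (1−p*)·17.4264]/1.01 = 63.5974. B = V − Δ·S = -92.4257.
(2,0): S=66.0371. Δ = (V_up−V_dn)/(S_up−S_dn) = (-22.4264−-45.5394)/(69.9993−46.8863) = 1.0000. V = [p*·-22.4264 + (1−p*)·-45.5394]/1.01 = -25.4735. B = V − Δ·S = -91.5106.
(2,1): S=98.5906. Δ = (V_up−V_dn)/(S_up−S_dn) = (12.0803−-22.4264)/(104.5060−69.9993) = 1.0000. V = [p*·12.0803 + (1−p*)·-22.4264]/1.01 = 7.0800. B = V − Δ·S = -91.5106.
(2,2): S=147.1916. Δ = (V_up−V_dn)/(S_up−S_dn) = (63.5974−12.0803)/(156.0231−104.5060) = 1.0000. V = [p*·63.5974 + (1−p*)·12.0803]/1.01 = 55.6810. B = V − Δ·S = -91.5106.
(1,0): S=93.0100. Δ = (V_up−V_dn)/(S_up−S_dn) = (7.0800−-25.4735)/(98.5906−66.0371) = 1.0000. V = [p*·7.0800 + (1−p*)·-25.4735]/1.01 = 2.4054. B = V − Δ·S = -90.6046.
(1,1): S=138.8600. Δ = (V_up−V_dn)/(S_up−S_dn) = (55.6810−7.0800)/(147.1916−98.5906) = 1.0000. V = [p*·55.6810 + (1−p*)·7.0800]/1.01 = 48.2554. B = V − Δ·S = -90.6046.
(0,0): S=131.0000. Δ = (V_up−V_dn)/(S_up−S_dn) = (48.2554−2.4054)/(138.8600−93.0100) = 1.0000. V = [p*·48.2554 + (1−p*)·2.4054]/1.01 = 41.2925. B = V − Δ·S = -89.7075.
Check: Δ(0,0)·S0 + B(0,0) = 41.2925 = V0.

(0,0): Delta=1.0000 Bond=-89.7075
(1,0): Delta=1.0000 Bond=-90.6046
(1,1): Delta=1.0000 Bond=-90.6046
(2,0): Delta=1.0000 Bond=-91.5106
(2,1): Delta=1.0000 Bond=-91.5106
(2,2): Delta=1.0000 Bond=-91.5106
(3,0): Delta=1.0000 Bond=-92.4257
(3,1): Delta=1.0000 Bond=-92.4257
(3,2): Delta=1.0000 Bond=-92.4257
(3,3): Delta=1.0000 Bond=-92.4257
V0=41.2925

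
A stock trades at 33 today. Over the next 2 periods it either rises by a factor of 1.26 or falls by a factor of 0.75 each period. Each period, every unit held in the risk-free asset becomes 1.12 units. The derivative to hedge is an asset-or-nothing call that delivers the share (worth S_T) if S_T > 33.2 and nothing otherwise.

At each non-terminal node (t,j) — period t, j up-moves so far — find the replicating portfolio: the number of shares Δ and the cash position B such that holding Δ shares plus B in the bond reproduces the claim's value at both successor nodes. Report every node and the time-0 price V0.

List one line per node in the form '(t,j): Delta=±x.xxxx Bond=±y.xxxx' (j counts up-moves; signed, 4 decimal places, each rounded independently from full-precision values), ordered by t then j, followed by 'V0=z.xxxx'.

(0,0): Delta=2.0164 Bond=-44.5596
(1,0): Delta=0.0000 Bond=0.0000
(1,1): Delta=2.4706 Bond=-68.7904
V0=21.9828

Since d<R<u, set p* = (R−d)/(u−d) = 0.7255; price each node as the discounted p*-expectation of its children.
At expiry t=2: V(2,0)=0.0000, V(2,1)=0.0000, V(2,2)=52.3908
  t=1,j=0: stock 24.7500 → up 31.1850 (V=0.0000), down 18.5625 (V=0.0000). Price 0.0000; hedge Δ=0.0000, bond B=0.0000.
  t=1,j=1: stock 41.5800 → up 52.3908 (V=52.3908), down 31.1850 (V=0.0000). Price 33.9366; hedge Δ=2.4706, bond B=-68.7904.
  t=0,j=0: stock 33.0000 → up 41.5800 (V=33.9366), down 24.7500 (V=0.0000). Price 21.9828; hedge Δ=2.0164, bond B=-44.5596.
Each (Δ,B) replicates both successor values, so the strategy is self-financing and V0 is arbitrage-free.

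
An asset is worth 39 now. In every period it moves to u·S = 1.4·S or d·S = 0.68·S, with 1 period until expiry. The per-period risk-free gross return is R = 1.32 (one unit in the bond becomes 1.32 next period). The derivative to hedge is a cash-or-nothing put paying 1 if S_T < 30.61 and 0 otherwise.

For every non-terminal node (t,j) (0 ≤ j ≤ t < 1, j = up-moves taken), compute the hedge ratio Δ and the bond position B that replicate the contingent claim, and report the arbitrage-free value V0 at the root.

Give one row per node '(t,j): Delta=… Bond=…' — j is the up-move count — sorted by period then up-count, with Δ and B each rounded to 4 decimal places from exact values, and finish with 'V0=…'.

Under the risk-neutral measure, an up-move has probability p* = (R−d)/(u−d) = 0.8889 and values discount at R = 1.32.
Terminal values V(1,·): V(1,0)=1.0000, V(1,1)=0.0000
  t=0,j=0: stock 39.0000 → up 54.6000 (V=0.0000), down 26.5200 (V=1.0000). Price 0.0842; hedge Δ=-0.0356, bond B=1.4731.
Root portfolio cost Δ·39+B reproduces V0=0.0842.

(0,0): Delta=-0.0356 Bond=1.4731
V0=0.0842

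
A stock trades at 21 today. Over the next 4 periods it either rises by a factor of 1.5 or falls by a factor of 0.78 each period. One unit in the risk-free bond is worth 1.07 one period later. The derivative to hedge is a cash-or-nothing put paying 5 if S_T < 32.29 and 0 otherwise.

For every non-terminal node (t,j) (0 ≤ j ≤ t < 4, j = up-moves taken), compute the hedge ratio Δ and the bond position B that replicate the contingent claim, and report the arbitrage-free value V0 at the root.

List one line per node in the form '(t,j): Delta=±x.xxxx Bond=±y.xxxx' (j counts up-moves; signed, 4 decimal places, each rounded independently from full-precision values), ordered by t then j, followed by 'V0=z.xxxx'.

(0,0): Delta=-0.0785 Bond=4.7663
(1,0): Delta=-0.0601 Bond=4.7988
(1,1): Delta=-0.0926 Bond=5.5466
(2,0): Delta=0.0000 Bond=4.3672
(2,1): Delta=-0.1064 Bond=6.2728
(2,2): Delta=-0.0820 Bond=5.4337
(3,0): Delta=0.0000 Bond=4.6729
(3,1): Delta=0.0000 Bond=4.6729
(3,2): Delta=-0.1884 Bond=9.7352
(3,3): Delta=0.0000 Bond=0.0000
V0=3.1187

Under the risk-neutral measure, an up-move has probability p* = (R−d)/(u−d) = 0.4028 and values discount at R = 1.07.
Payoff layer (t=4): V(4,0)=5.0000, V(4,1)=5.0000, V(4,2)=5.0000, V(4,3)=0.0000, V(4,4)=0.0000
(3,0): S=9.9656. Δ = (V_up−V_dn)/(S_up−S_dn) = (5.0000−5.0000)/(14.9484−7.7732) = 0.0000. V = [p*·5.0000 + (1−p*)·5.0000]/1.07 = 4.6729. B = V − Δ·S = 4.6729.
(3,1): S=19.1646. Δ = (V_up−V_dn)/(S_up−S_dn) = (5.0000−5.0000)/(28.7469−14.9484) = 0.0000. V = [p*·5.0000 + (1−p*)·5.0000]/1.07 = 4.6729. B = V − Δ·S = 4.6729.
(3,2): S=36.8550. Δ = (V_up−V_dn)/(S_up−S_dn) = (0.0000−5.0000)/(55.2825−28.7469) = -0.1884. V = [p*·0.0000 + (1−p*)·5.0000]/1.07 = 2.7908. B = V − Δ·S = 9.7352.
(3,3): S=70.8750. Δ = (V_up−V_dn)/(S_up−S_dn) = (0.0000−0.0000)/(106.3125−55.2825) = 0.0000. V = [p*·0.0000 + (1−p*)·0.0000]/1.07 = 0.0000. B = V − Δ·S = 0.0000.
(2,0): S=12.7764. Δ = (V_up−V_dn)/(S_up−S_dn) = (4.6729−4.6729)/(19.1646−9.9656) = 0.0000. V = [p*·4.6729 + (1−p*)·4.6729]/1.07 = 4.3672. B = V − Δ·S = 4.3672.
(2,1): S=24.5700. Δ = (V_up−V_dn)/(S_up−S_dn) = (2.7908−4.6729)/(36.8550−19.1646) = -0.1064. V = [p*·2.7908 + (1−p*)·4.6729]/1.07 = 3.6587. B = V − Δ·S = 6.2728.
(2,2): S=47.2500. Δ = (V_up−V_dn)/(S_up−S_dn) = (0.0000−2.7908)/(70.8750−36.8550) = -0.0820. V = [p*·0.0000 + (1−p*)·2.7908]/1.07 = 1.5577. B = V − Δ·S = 5.4337.
(1,0): S=16.3800. Δ = (V_up−V_dn)/(S_up−S_dn) = (3.6587−4.3672)/(24.5700−12.7764) = -0.0601. V = [p*·3.6587 + (1−p*)·4.3672]/1.07 = 3.8148. B = V − Δ·S = 4.7988.
(1,1): S=31.5000. Δ = (V_up−V_dn)/(S_up−S_dn) = (1.5577−3.6587)/(47.2500−24.5700) = -0.0926. V = [p*·1.5577 + (1−p*)·3.6587]/1.07 = 2.6285. B = V − Δ·S = 5.5466.
(0,0): S=21.0000. Δ = (V_up−V_dn)/(S_up−S_dn) = (2.6285−3.8148)/(31.5000−16.3800) = -0.0785. V = [p*·2.6285 + (1−p*)·3.8148]/1.07 = 3.1187. B = V − Δ·S = 4.7663.
Root portfolio cost Δ·21+B reproduces V0=3.1187.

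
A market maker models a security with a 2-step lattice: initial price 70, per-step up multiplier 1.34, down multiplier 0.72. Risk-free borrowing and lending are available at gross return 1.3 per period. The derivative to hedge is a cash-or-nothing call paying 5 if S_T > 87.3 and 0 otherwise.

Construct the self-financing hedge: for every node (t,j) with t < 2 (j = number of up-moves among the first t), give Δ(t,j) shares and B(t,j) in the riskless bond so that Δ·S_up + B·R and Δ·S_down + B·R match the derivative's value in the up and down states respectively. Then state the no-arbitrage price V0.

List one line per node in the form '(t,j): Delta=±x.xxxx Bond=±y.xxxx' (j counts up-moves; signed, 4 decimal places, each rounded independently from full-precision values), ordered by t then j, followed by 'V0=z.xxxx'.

(0,0): Delta=0.0829 Bond=-3.2141
(1,0): Delta=0.0000 Bond=0.0000
(1,1): Delta=0.0860 Bond=-4.4665
V0=2.5891

Under the risk-neutral measure, an up-move has probability p* = (R−d)/(u−d) = 0.9355 and values discount at R = 1.3.
Payoff layer (t=2): V(2,0)=0.0000, V(2,1)=0.0000, V(2,2)=5.0000
(1,0): S=50.4000. Δ = (V_up−V_dn)/(S_up−S_dn) = (0.0000−0.0000)/(67.5360−36.2880) = 0.0000. V = [p*·0.0000 + (1−p*)·0.0000]/1.3 = 0.0000. B = V − Δ·S = 0.0000.
(1,1): S=93.8000. Δ = (V_up−V_dn)/(S_up−S_dn) = (5.0000−0.0000)/(125.6920−67.5360) = 0.0860. V = [p*·5.0000 + (1−p*)·0.0000]/1.3 = 3.5980. B = V − Δ·S = -4.4665.
(0,0): S=70.0000. Δ = (V_up−V_dn)/(S_up−S_dn) = (3.5980−0.0000)/(93.8000−50.4000) = 0.0829. V = [p*·3.5980 + (1−p*)·0.0000]/1.3 = 2.5891. B = V − Δ·S = -3.2141.
Self-financing check: at every node Δ·S+B equals the discounted successor values.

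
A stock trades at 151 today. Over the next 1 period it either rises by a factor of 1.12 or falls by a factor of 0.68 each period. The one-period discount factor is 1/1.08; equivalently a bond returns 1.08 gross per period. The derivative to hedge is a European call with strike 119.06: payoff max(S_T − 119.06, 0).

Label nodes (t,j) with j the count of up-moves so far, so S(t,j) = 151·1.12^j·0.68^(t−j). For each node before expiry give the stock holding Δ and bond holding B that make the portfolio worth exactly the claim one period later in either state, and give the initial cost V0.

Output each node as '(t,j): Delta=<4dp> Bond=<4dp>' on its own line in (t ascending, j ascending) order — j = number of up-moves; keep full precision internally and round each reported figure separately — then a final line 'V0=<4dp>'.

Under the risk-neutral measure, an up-move has probability p* = (R−d)/(u−d) = 0.9091 and values discount at R = 1.08.
Terminal values V(1,·): V(1,0)=0.0000, V(1,1)=50.0600
(0,0): S=151.0000. Δ = (V_up−V_dn)/(S_up−S_dn) = (50.0600−0.0000)/(169.1200−102.6800) = 0.7535. V = [p*·50.0600 + (1−p*)·0.0000]/1.08 = 42.1380. B = V − Δ·S = -71.6347.
Each (Δ,B) replicates both successor values, so the strategy is self-financing and V0 is arbitrage-free.

(0,0): Delta=0.7535 Bond=-71.6347
V0=42.1380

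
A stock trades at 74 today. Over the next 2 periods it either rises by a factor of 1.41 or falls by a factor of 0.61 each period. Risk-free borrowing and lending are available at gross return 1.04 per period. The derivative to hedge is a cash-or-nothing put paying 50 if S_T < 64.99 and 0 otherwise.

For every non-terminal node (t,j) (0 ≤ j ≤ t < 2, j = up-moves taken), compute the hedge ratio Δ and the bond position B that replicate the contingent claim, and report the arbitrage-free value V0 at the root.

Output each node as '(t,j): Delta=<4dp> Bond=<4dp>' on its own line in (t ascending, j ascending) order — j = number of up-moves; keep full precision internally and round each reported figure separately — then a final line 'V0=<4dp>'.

Risk-neutral probability p* = (R−d)/(u−d) = (1.04−0.61)/(1.41−0.61) = 0.5375.
At expiry t=2: V(2,0)=50.0000, V(2,1)=50.0000, V(2,2)=0.0000
(1,0): S=45.1400. Δ = (V_up−V_dn)/(S_up−S_dn) = (50.0000−50.0000)/(63.6474−27.5354) = 0.0000. V = [p*·50.0000 + (1−p*)·50.0000]/1.04 = 48.0769. B = V − Δ·S = 48.0769.
(1,1): S=104.3400. Δ = (V_up−V_dn)/(S_up−S_dn) = (0.0000−50.0000)/(147.1194−63.6474) = -0.5990. V = [p*·0.0000 + (1−p*)·50.0000]/1.04 = 22.2356. B = V − Δ·S = 84.7356.
(0,0): S=74.0000. Δ = (V_up−V_dn)/(S_up−S_dn) = (22.2356−48.0769)/(104.3400−45.1400) = -0.4365. V = [p*·22.2356 + (1−p*)·48.0769]/1.04 = 32.8723. B = V − Δ·S = 65.1740.
Self-financing check: at every node Δ·S+B equals the discounted successor values.

(0,0): Delta=-0.4365 Bond=65.1740
(1,0): Delta=0.0000 Bond=48.0769
(1,1): Delta=-0.5990 Bond=84.7356
V0=32.8723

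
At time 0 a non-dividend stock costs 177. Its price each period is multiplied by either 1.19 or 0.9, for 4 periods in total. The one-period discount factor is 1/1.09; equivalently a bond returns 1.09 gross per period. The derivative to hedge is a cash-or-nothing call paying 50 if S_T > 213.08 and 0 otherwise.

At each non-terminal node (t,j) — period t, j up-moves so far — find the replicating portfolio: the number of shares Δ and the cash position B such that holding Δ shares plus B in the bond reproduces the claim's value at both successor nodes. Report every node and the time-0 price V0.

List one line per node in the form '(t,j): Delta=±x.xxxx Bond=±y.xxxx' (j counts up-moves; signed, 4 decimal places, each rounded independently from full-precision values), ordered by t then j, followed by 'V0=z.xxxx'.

(0,0): Delta=0.3340 Bond=-38.8522
(1,0): Delta=0.3910 Bond=-51.4335
(1,1): Delta=0.3113 Bond=-37.5675
(2,0): Delta=0.0000 Bond=0.0000
(2,1): Delta=0.5467 Bond=-85.5691
(2,2): Delta=0.2176 Bond=-17.4641
(3,0): Delta=0.0000 Bond=0.0000
(3,1): Delta=0.0000 Bond=0.0000
(3,2): Delta=0.7643 Bond=-142.3600
(3,3): Delta=0.0000 Bond=45.8716
V0=20.2668

Since d<R<u, set p* = (R−d)/(u−d) = 0.6552; price each node as the discounted p*-expectation of its children.
Terminal values V(4,·): V(4,0)=0.0000, V(4,1)=0.0000, V(4,2)=0.0000, V(4,3)=50.0000, V(4,4)=50.0000
  t=3,j=0: stock 129.0330 → up 153.5493 (V=0.0000), down 116.1297 (V=0.0000). Price 0.0000; hedge Δ=0.0000, bond B=0.0000.
  t=3,j=1: stock 170.6103 → up 203.0263 (V=0.0000), down 153.5493 (V=0.0000). Price 0.0000; hedge Δ=0.0000, bond B=0.0000.
  t=3,j=2: stock 225.5847 → up 268.4458 (V=50.0000), down 203.0263 (V=0.0000). Price 30.0538; hedge Δ=0.7643, bond B=-142.3600.
  t=3,j=3: stock 298.2731 → up 354.9450 (V=50.0000), down 268.4458 (V=50.0000). Price 45.8716; hedge Δ=0.0000, bond B=45.8716.
  t=2,j=0: stock 143.3700 → up 170.6103 (V=0.0000), down 129.0330 (V=0.0000). Price 0.0000; hedge Δ=0.0000, bond B=0.0000.
  t=2,j=1: stock 189.5670 → up 225.5847 (V=30.0538), down 170.6103 (V=0.0000). Price 18.0646; hedge Δ=0.5467, bond B=-85.5691.
  t=2,j=2: stock 250.6497 → up 298.2731 (V=45.8716), down 225.5847 (V=30.0538). Price 37.0800; hedge Δ=0.2176, bond B=-17.4641.
  t=1,j=0: stock 159.3000 → up 189.5670 (V=18.0646), down 143.3700 (V=0.0000). Price 10.8582; hedge Δ=0.3910, bond B=-51.4335.
  t=1,j=1: stock 210.6300 → up 250.6497 (V=37.0800), down 189.5670 (V=18.0646). Price 28.0027; hedge Δ=0.3113, bond B=-37.5675.
  t=0,j=0: stock 177.0000 → up 210.6300 (V=28.0027), down 159.3000 (V=10.8582). Price 20.2668; hedge Δ=0.3340, bond B=-38.8522.
Each (Δ,B) replicates both successor values, so the strategy is self-financing and V0 is arbitrage-free.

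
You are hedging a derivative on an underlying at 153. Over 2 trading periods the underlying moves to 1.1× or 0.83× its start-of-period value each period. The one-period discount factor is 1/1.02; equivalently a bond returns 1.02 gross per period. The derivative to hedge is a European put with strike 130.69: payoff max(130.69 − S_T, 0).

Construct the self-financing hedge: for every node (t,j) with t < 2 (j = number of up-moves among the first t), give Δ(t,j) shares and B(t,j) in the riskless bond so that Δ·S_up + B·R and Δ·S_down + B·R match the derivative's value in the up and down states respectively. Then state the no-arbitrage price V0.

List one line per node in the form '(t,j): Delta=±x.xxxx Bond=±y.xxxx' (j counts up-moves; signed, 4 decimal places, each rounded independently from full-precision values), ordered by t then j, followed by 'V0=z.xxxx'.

(0,0): Delta=-0.1778 Bond=29.3410
(1,0): Delta=-0.7375 Bond=101.0063
(1,1): Delta=0.0000 Bond=0.0000
V0=2.1339

Risk-neutral probability p* = (R−d)/(u−d) = (1.02−0.83)/(1.1−0.83) = 0.7037.
At expiry t=2: V(2,0)=25.2883, V(2,1)=0.0000, V(2,2)=0.0000
(1,0): S=126.9900. Δ = (V_up−V_dn)/(S_up−S_dn) = (0.0000−25.2883)/(139.6890−105.4017) = -0.7375. V = [p*·0.0000 + (1−p*)·25.2883]/1.02 = 7.3459. B = V − Δ·S = 101.0063.
(1,1): S=168.3000. Δ = (V_up−V_dn)/(S_up−S_dn) = (0.0000−0.0000)/(185.1300−139.6890) = 0.0000. V = [p*·0.0000 + (1−p*)·0.0000]/1.02 = 0.0000. B = V − Δ·S = 0.0000.
(0,0): S=153.0000. Δ = (V_up−V_dn)/(S_up−S_dn) = (0.0000−7.3459)/(168.3000−126.9900) = -0.1778. V = [p*·0.0000 + (1−p*)·7.3459]/1.02 = 2.1339. B = V − Δ·S = 29.3410.
Each (Δ,B) replicates both successor values, so the strategy is self-financing and V0 is arbitrage-free.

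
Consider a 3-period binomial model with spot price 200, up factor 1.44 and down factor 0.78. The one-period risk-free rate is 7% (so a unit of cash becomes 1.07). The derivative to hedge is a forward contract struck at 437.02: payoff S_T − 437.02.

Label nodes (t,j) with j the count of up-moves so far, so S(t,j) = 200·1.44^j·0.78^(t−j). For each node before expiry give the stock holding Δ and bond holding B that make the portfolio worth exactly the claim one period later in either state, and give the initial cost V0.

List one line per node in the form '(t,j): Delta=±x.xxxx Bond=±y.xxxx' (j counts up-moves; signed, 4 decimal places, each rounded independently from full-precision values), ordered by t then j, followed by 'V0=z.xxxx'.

(0,0): Delta=1.0000 Bond=-356.7385
(1,0): Delta=1.0000 Bond=-381.7102
(1,1): Delta=1.0000 Bond=-381.7102
(2,0): Delta=1.0000 Bond=-408.4299
(2,1): Delta=1.0000 Bond=-408.4299
(2,2): Delta=1.0000 Bond=-408.4299
V0=-156.7385

The replicating-portfolio and risk-neutral prices coincide; use p* = (1.07−0.78)/(1.44−0.78) = 0.4394 for the latter.
At expiry t=3: V(3,0)=-342.1096, V(3,1)=-261.8008, V(3,2)=-113.5384, V(3,3)=160.1768
(2,0): S=121.6800. Δ = (V_up−V_dn)/(S_up−S_dn) = (-261.8008−-342.1096)/(175.2192−94.9104) = 1.0000. V = [p*·-261.8008 + (1−p*)·-342.1096]/1.07 = -286.7499. B = V − Δ·S = -408.4299.
(2,1): S=224.6400. Δ = (V_up−V_dn)/(S_up−S_dn) = (-113.5384−-261.8008)/(323.4816−175.2192) = 1.0000. V = [p*·-113.5384 + (1−p*)·-261.8008]/1.07 = -183.7899. B = V − Δ·S = -408.4299.
(2,2): S=414.7200. Δ = (V_up−V_dn)/(S_up−S_dn) = (160.1768−-113.5384)/(597.1968−323.4816) = 1.0000. V = [p*·160.1768 + (1−p*)·-113.5384]/1.07 = 6.2901. B = V − Δ·S = -408.4299.
(1,0): S=156.0000. Δ = (V_up−V_dn)/(S_up−S_dn) = (-183.7899−-286.7499)/(224.6400−121.6800) = 1.0000. V = [p*·-183.7899 + (1−p*)·-286.7499]/1.07 = -225.7102. B = V − Δ·S = -381.7102.
(1,1): S=288.0000. Δ = (V_up−V_dn)/(S_up−S_dn) = (6.2901−-183.7899)/(414.7200−224.6400) = 1.0000. V = [p*·6.2901 + (1−p*)·-183.7899]/1.07 = -93.7102. B = V − Δ·S = -381.7102.
(0,0): S=200.0000. Δ = (V_up−V_dn)/(S_up−S_dn) = (-93.7102−-225.7102)/(288.0000−156.0000) = 1.0000. V = [p*·-93.7102 + (1−p*)·-225.7102]/1.07 = -156.7385. B = V − Δ·S = -356.7385.
Root portfolio cost Δ·200+B reproduces V0=-156.7385.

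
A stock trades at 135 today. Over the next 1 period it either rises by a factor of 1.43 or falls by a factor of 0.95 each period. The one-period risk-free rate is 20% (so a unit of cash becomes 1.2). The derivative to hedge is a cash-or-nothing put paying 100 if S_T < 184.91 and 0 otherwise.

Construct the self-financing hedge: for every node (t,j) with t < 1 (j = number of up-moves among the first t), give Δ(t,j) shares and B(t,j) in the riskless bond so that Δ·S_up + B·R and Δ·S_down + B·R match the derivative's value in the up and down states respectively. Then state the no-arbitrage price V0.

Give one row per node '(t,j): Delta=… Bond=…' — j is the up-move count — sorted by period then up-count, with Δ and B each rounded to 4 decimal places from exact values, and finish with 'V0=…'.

Risk-neutral probability p* = (R−d)/(u−d) = (1.2−0.95)/(1.43−0.95) = 0.5208.
At expiry t=1: V(1,0)=100.0000, V(1,1)=0.0000
Node (0,0) S=135.0000: V=(p*·0.0000+(1−p*)·100.0000)/1.2=39.9306; Δ=(0.0000−100.0000)/(193.0500−128.2500)=-1.5432; B=V−Δ·S=248.2639
Root portfolio cost Δ·135+B reproduces V0=39.9306.

(0,0): Delta=-1.5432 Bond=248.2639
V0=39.9306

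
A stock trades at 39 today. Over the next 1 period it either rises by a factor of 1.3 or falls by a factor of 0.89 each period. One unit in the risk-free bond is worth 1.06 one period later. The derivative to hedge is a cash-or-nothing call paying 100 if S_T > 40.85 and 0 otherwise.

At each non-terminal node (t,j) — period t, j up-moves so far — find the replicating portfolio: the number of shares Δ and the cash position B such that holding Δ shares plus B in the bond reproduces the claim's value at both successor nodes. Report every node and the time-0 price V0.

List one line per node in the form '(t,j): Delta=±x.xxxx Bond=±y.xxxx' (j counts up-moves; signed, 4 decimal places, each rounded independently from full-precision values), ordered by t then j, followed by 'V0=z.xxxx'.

Risk-neutral probability p* = (R−d)/(u−d) = (1.06−0.89)/(1.3−0.89) = 0.4146.
Payoff layer (t=1): V(1,0)=0.0000, V(1,1)=100.0000
Node (0,0) S=39.0000: V=(p*·100.0000+(1−p*)·0.0000)/1.06=39.1164; Δ=(100.0000−0.0000)/(50.7000−34.7100)=6.2539; B=V−Δ·S=-204.7860
Self-financing check: at every node Δ·S+B equals the discounted successor values.

(0,0): Delta=6.2539 Bond=-204.7860
V0=39.1164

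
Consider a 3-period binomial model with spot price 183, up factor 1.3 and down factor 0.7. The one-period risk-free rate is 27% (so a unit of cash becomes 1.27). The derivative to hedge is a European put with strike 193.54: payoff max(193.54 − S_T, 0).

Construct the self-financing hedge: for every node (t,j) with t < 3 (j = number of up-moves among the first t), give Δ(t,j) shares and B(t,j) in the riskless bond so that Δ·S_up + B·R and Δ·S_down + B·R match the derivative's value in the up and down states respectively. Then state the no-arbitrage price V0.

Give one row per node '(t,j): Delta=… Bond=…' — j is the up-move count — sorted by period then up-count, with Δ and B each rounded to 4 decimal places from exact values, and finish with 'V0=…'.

(0,0): Delta=-0.0420 Bond=7.9705
(1,0): Delta=-0.7767 Bond=104.2252
(1,1): Delta=-0.0212 Bond=5.1698
(2,0): Delta=-1.0000 Bond=152.3937
(2,1): Delta=-0.7703 Bond=131.3119
(2,2): Delta=0.0000 Bond=0.0000
V0=0.2757

Risk-neutral probability p* = (R−d)/(u−d) = (1.27−0.7)/(1.3−0.7) = 0.9500.
Terminal values V(3,·): V(3,0)=130.7710, V(3,1)=76.9690, V(3,2)=0.0000, V(3,3)=0.0000
  t=2,j=0: stock 89.6700 → up 116.5710 (V=76.9690), down 62.7690 (V=130.7710). Price 62.7237; hedge Δ=-1.0000, bond B=152.3937.
  t=2,j=1: stock 166.5300 → up 216.4890 (V=0.0000), down 116.5710 (V=76.9690). Price 3.0303; hedge Δ=-0.7703, bond B=131.3119.
  t=2,j=2: stock 309.2700 → up 402.0510 (V=0.0000), down 216.4890 (V=0.0000). Price 0.0000; hedge Δ=0.0000, bond B=0.0000.
  t=1,j=0: stock 128.1000 → up 166.5300 (V=3.0303), down 89.6700 (V=62.7237). Price 4.7362; hedge Δ=-0.7767, bond B=104.2252.
  t=1,j=1: stock 237.9000 → up 309.2700 (V=0.0000), down 166.5300 (V=3.0303). Price 0.1193; hedge Δ=-0.0212, bond B=5.1698.
  t=0,j=0: stock 183.0000 → up 237.9000 (V=0.1193), down 128.1000 (V=4.7362). Price 0.2757; hedge Δ=-0.0420, bond B=7.9705.
Root portfolio cost Δ·183+B reproduces V0=0.2757.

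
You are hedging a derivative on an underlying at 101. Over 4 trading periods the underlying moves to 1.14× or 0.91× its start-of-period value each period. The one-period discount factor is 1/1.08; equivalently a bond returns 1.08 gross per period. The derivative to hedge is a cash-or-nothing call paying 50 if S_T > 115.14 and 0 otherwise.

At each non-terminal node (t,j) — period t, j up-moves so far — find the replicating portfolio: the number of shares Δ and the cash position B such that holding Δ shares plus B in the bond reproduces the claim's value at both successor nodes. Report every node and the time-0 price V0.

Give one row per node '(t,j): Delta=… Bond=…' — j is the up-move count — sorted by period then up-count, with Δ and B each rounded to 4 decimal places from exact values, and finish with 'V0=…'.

(0,0): Delta=0.7305 Bond=-47.3291
(1,0): Delta=1.1078 Bond=-85.7935
(1,1): Delta=0.6242 Bond=-38.8761
(2,0): Delta=0.0000 Bond=0.0000
(2,1): Delta=1.4199 Bond=-125.3595
(2,2): Delta=0.4000 Bond=-12.5603
(3,0): Delta=0.0000 Bond=0.0000
(3,1): Delta=0.0000 Bond=0.0000
(3,2): Delta=1.8200 Bond=-183.1723
(3,3): Delta=0.0000 Bond=46.2963
V0=26.4542

Since d<R<u, set p* = (R−d)/(u−d) = 0.7391; price each node as the discounted p*-expectation of its children.
Terminal payoffs: V(4,0)=0.0000, V(4,1)=0.0000, V(4,2)=0.0000, V(4,3)=50.0000, V(4,4)=50.0000
  t=3,j=0: stock 76.1107 → up 86.7662 (V=0.0000), down 69.2607 (V=0.0000). Price 0.0000; hedge Δ=0.0000, bond B=0.0000.
  t=3,j=1: stock 95.3474 → up 108.6961 (V=0.0000), down 86.7662 (V=0.0000). Price 0.0000; hedge Δ=0.0000, bond B=0.0000.
  t=3,j=2: stock 119.4462 → up 136.1687 (V=50.0000), down 108.6961 (V=0.0000). Price 34.2190; hedge Δ=1.8200, bond B=-183.1723.
  t=3,j=3: stock 149.6359 → up 170.5850 (V=50.0000), down 136.1687 (V=50.0000). Price 46.2963; hedge Δ=0.0000, bond B=46.2963.
  t=2,j=0: stock 83.6381 → up 95.3474 (V=0.0000), down 76.1107 (V=0.0000). Price 0.0000; hedge Δ=0.0000, bond B=0.0000.
  t=2,j=1: stock 104.7774 → up 119.4462 (V=34.2190), down 95.3474 (V=0.0000). Price 23.4188; hedge Δ=1.4199, bond B=-125.3595.
  t=2,j=2: stock 131.2596 → up 149.6359 (V=46.2963), down 119.4462 (V=34.2190). Price 39.9497; hedge Δ=0.4000, bond B=-12.5603.
  t=1,j=0: stock 91.9100 → up 104.7774 (V=23.4188), down 83.6381 (V=0.0000). Price 16.0274; hedge Δ=1.1078, bond B=-85.7935.
  t=1,j=1: stock 115.1400 → up 131.2596 (V=39.9497), down 104.7774 (V=23.4188). Price 32.9975; hedge Δ=0.6242, bond B=-38.8761.
  t=0,j=0: stock 101.0000 → up 115.1400 (V=32.9975), down 91.9100 (V=16.0274). Price 26.4542; hedge Δ=0.7305, bond B=-47.3291.
Check: Δ(0,0)·S0 + B(0,0) = 26.4542 = V0.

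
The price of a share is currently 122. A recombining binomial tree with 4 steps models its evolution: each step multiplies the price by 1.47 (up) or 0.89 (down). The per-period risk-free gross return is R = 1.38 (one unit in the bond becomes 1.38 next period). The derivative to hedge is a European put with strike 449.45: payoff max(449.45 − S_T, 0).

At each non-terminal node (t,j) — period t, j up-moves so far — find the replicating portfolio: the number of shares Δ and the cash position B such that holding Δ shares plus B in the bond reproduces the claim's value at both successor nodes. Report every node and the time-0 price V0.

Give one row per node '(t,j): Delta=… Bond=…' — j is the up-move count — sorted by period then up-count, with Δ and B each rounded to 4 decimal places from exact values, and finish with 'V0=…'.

(0,0): Delta=-0.6102 Bond=93.2539
(1,0): Delta=-1.0000 Bond=171.0189
(1,1): Delta=-0.5668 Bond=120.9157
(2,0): Delta=-1.0000 Bond=236.0061
(2,1): Delta=-1.0000 Bond=236.0061
(2,2): Delta=-0.5186 Bond=154.1641
(3,0): Delta=-1.0000 Bond=325.6884
(3,1): Delta=-1.0000 Bond=325.6884
(3,2): Delta=-1.0000 Bond=325.6884
(3,3): Delta=-0.4651 Bond=192.0020
V0=18.8140

No-arbitrage ⇒ martingale measure with p* = (R−d)/(u−d) = 0.8448.
At expiry t=4: V(4,0)=372.9045, V(4,1)=323.0209, V(4,2)=240.6288, V(4,3)=104.5431, V(4,4)=0.0000
(3,0): S=86.0062. Δ = (V_up−V_dn)/(S_up−S_dn) = (323.0209−372.9045)/(126.4291−76.5455) = -1.0000. V = [p*·323.0209 + (1−p*)·372.9045]/1.38 = 239.6822. B = V − Δ·S = 325.6884.
(3,1): S=142.0552. Δ = (V_up−V_dn)/(S_up−S_dn) = (240.6288−323.0209)/(208.8212−126.4291) = -1.0000. V = [p*·240.6288 + (1−p*)·323.0209]/1.38 = 183.6332. B = V − Δ·S = 325.6884.
(3,2): S=234.6305. Δ = (V_up−V_dn)/(S_up−S_dn) = (104.5431−240.6288)/(344.9069−208.8212) = -1.0000. V = [p*·104.5431 + (1−p*)·240.6288]/1.38 = 91.0579. B = V − Δ·S = 325.6884.
(3,3): S=387.5358. Δ = (V_up−V_dn)/(S_up−S_dn) = (0.0000−104.5431)/(569.6776−344.9069) = -0.4651. V = [p*·0.0000 + (1−p*)·104.5431]/1.38 = 11.7552. B = V − Δ·S = 192.0020.
(2,0): S=96.6362. Δ = (V_up−V_dn)/(S_up−S_dn) = (183.6332−239.6822)/(142.0552−86.0062) = -1.0000. V = [p*·183.6332 + (1−p*)·239.6822]/1.38 = 139.3699. B = V − Δ·S = 236.0061.
(2,1): S=159.6126. Δ = (V_up−V_dn)/(S_up−S_dn) = (91.0579−183.6332)/(234.6305−142.0552) = -1.0000. V = [p*·91.0579 + (1−p*)·183.6332]/1.38 = 76.3935. B = V − Δ·S = 236.0061.
(2,2): S=263.6298. Δ = (V_up−V_dn)/(S_up−S_dn) = (11.7552−91.0579)/(387.5358−234.6305) = -0.5186. V = [p*·11.7552 + (1−p*)·91.0579]/1.38 = 17.4354. B = V − Δ·S = 154.1641.
(1,0): S=108.5800. Δ = (V_up−V_dn)/(S_up−S_dn) = (76.3935−139.3699)/(159.6126−96.6362) = -1.0000. V = [p*·76.3935 + (1−p*)·139.3699]/1.38 = 62.4389. B = V − Δ·S = 171.0189.
(1,1): S=179.3400. Δ = (V_up−V_dn)/(S_up−S_dn) = (17.4354−76.3935)/(263.6298−159.6126) = -0.5668. V = [p*·17.4354 + (1−p*)·76.3935]/1.38 = 19.2638. B = V − Δ·S = 120.9157.
(0,0): S=122.0000. Δ = (V_up−V_dn)/(S_up−S_dn) = (19.2638−62.4389)/(179.3400−108.5800) = -0.6102. V = [p*·19.2638 + (1−p*)·62.4389]/1.38 = 18.8140. B = V − Δ·S = 93.2539.
Check: Δ(0,0)·S0 + B(0,0) = 18.8140 = V0.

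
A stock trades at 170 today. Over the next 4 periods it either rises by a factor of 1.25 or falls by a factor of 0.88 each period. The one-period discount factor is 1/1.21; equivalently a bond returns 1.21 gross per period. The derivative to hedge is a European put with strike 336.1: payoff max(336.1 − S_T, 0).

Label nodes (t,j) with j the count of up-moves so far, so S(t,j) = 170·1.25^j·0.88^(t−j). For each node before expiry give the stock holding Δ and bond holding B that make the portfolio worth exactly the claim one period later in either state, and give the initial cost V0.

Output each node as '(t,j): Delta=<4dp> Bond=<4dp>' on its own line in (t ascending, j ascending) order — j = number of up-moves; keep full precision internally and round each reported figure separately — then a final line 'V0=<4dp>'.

(0,0): Delta=-0.4974 Bond=94.6536
(1,0): Delta=-1.0000 Bond=189.7197
(1,1): Delta=-0.4545 Bond=105.4170
(2,0): Delta=-1.0000 Bond=229.5608
(2,1): Delta=-1.0000 Bond=229.5608
(2,2): Delta=-0.4080 Bond=115.1902
(3,0): Delta=-1.0000 Bond=277.7686
(3,1): Delta=-1.0000 Bond=277.7686
(3,2): Delta=-1.0000 Bond=277.7686
(3,3): Delta=-0.3574 Bond=122.6058
V0=10.0955

Since d<R<u, set p* = (R−d)/(u−d) = 0.8919; price each node as the discounted p*-expectation of its children.
Terminal payoffs: V(4,0)=234.1518, V(4,1)=191.2872, V(4,2)=130.4000, V(4,3)=43.9125, V(4,4)=0.0000
Node (3,0) S=115.8502: V=(p*·191.2872+(1−p*)·234.1518)/1.21=161.9184; Δ=(191.2872−234.1518)/(144.8128−101.9482)=-1.0000; B=V−Δ·S=277.7686
Node (3,1) S=164.5600: V=(p*·130.4000+(1−p*)·191.2872)/1.21=113.2086; Δ=(130.4000−191.2872)/(205.7000−144.8128)=-1.0000; B=V−Δ·S=277.7686
Node (3,2) S=233.7500: V=(p*·43.9125+(1−p*)·130.4000)/1.21=44.0186; Δ=(43.9125−130.4000)/(292.1875−205.7000)=-1.0000; B=V−Δ·S=277.7686
Node (3,3) S=332.0312: V=(p*·0.0000+(1−p*)·43.9125)/1.21=3.9234; Δ=(0.0000−43.9125)/(415.0391−292.1875)=-0.3574; B=V−Δ·S=122.6058
Node (2,0) S=131.6480: V=(p*·113.2086+(1−p*)·161.9184)/1.21=97.9128; Δ=(113.2086−161.9184)/(164.5600−115.8502)=-1.0000; B=V−Δ·S=229.5608
Node (2,1) S=187.0000: V=(p*·44.0186+(1−p*)·113.2086)/1.21=42.5608; Δ=(44.0186−113.2086)/(233.7500−164.5600)=-1.0000; B=V−Δ·S=229.5608
Node (2,2) S=265.6250: V=(p*·3.9234+(1−p*)·44.0186)/1.21=6.8248; Δ=(3.9234−44.0186)/(332.0312−233.7500)=-0.4080; B=V−Δ·S=115.1902
Node (1,0) S=149.6000: V=(p*·42.5608+(1−p*)·97.9128)/1.21=40.1197; Δ=(42.5608−97.9128)/(187.0000−131.6480)=-1.0000; B=V−Δ·S=189.7197
Node (1,1) S=212.5000: V=(p*·6.8248+(1−p*)·42.5608)/1.21=8.8332; Δ=(6.8248−42.5608)/(265.6250−187.0000)=-0.4545; B=V−Δ·S=105.4170
Node (0,0) S=170.0000: V=(p*·8.8332+(1−p*)·40.1197)/1.21=10.0955; Δ=(8.8332−40.1197)/(212.5000−149.6000)=-0.4974; B=V−Δ·S=94.6536
The time-0 hedge costs 10.0955, which is the no-arbitrage price.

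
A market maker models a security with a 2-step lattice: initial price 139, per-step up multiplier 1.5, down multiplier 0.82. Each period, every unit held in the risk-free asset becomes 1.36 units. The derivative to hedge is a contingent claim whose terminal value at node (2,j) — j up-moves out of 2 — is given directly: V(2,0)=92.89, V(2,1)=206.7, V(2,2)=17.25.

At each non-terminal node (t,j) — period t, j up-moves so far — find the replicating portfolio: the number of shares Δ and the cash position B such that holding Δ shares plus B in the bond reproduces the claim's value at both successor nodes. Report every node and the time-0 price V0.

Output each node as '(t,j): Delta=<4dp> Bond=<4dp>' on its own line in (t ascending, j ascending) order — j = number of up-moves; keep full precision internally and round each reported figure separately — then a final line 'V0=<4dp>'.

The replicating-portfolio and risk-neutral prices coincide; use p* = (1.36−0.82)/(1.5−0.82) = 0.7941 for the latter.
At expiry t=2: V(2,0)=92.8900, V(2,1)=206.7000, V(2,2)=17.2500
Node (1,0) S=113.9800: V=(p*·206.7000+(1−p*)·92.8900)/1.36=134.7563; Δ=(206.7000−92.8900)/(170.9700−93.4636)=1.4684; B=V−Δ·S=-32.6114
Node (1,1) S=208.5000: V=(p*·17.2500+(1−p*)·206.7000)/1.36=41.3635; Δ=(17.2500−206.7000)/(312.7500−170.9700)=-1.3362; B=V−Δ·S=319.9665
Node (0,0) S=139.0000: V=(p*·41.3635+(1−p*)·134.7563)/1.36=44.5525; Δ=(41.3635−134.7563)/(208.5000−113.9800)=-0.9881; B=V−Δ·S=181.8948
Root portfolio cost Δ·139+B reproduces V0=44.5525.

(0,0): Delta=-0.9881 Bond=181.8948
(1,0): Delta=1.4684 Bond=-32.6114
(1,1): Delta=-1.3362 Bond=319.9665
V0=44.5525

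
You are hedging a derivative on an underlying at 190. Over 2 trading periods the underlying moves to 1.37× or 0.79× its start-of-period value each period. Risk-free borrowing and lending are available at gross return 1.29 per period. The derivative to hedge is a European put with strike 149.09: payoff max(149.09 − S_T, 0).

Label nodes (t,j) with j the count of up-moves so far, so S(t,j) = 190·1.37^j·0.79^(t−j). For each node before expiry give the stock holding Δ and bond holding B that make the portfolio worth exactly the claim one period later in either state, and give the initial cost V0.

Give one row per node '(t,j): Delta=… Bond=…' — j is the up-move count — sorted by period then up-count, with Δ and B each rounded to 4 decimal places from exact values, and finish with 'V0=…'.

(0,0): Delta=-0.0296 Bond=5.9735
(1,0): Delta=-0.3505 Bond=55.8675
(1,1): Delta=0.0000 Bond=0.0000
V0=0.3488

Since d<R<u, set p* = (R−d)/(u−d) = 0.8621; price each node as the discounted p*-expectation of its children.
Payoff layer (t=2): V(2,0)=30.5110, V(2,1)=0.0000, V(2,2)=0.0000
  t=1,j=0: stock 150.1000 → up 205.6370 (V=0.0000), down 118.5790 (V=30.5110). Price 3.2623; hedge Δ=-0.3505, bond B=55.8675.
  t=1,j=1: stock 260.3000 → up 356.6110 (V=0.0000), down 205.6370 (V=0.0000). Price 0.0000; hedge Δ=0.0000, bond B=0.0000.
  t=0,j=0: stock 190.0000 → up 260.3000 (V=0.0000), down 150.1000 (V=3.2623). Price 0.3488; hedge Δ=-0.0296, bond B=5.9735.
The time-0 hedge costs 0.3488, which is the no-arbitrage price.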